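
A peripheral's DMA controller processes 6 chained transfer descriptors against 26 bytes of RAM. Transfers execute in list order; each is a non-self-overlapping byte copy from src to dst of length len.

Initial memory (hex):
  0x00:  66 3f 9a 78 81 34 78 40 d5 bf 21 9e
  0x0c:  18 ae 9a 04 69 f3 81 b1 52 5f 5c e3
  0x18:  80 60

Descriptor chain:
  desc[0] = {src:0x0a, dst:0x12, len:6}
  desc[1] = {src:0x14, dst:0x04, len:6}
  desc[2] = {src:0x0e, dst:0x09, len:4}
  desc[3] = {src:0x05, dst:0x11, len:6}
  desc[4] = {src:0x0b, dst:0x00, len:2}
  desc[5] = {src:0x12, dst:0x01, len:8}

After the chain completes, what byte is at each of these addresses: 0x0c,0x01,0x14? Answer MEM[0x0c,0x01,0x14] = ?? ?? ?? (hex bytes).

  after D0: wrote 6B at 0x12 = 219e18ae9a04
  after D1: wrote 6B at 0x04 = 18ae9a048060
  after D2: wrote 4B at 0x09 = 9a0469f3
  after D3: wrote 6B at 0x11 = ae9a04809a04
  after D4: wrote 2B at 0x00 = 69f3
  after D5: wrote 8B at 0x01 = 9a04809a04048060
query mem[0x0c]=0xf3, mem[0x01]=0x9a, mem[0x14]=0x80

MEM[0x0c,0x01,0x14] = f3 9a 80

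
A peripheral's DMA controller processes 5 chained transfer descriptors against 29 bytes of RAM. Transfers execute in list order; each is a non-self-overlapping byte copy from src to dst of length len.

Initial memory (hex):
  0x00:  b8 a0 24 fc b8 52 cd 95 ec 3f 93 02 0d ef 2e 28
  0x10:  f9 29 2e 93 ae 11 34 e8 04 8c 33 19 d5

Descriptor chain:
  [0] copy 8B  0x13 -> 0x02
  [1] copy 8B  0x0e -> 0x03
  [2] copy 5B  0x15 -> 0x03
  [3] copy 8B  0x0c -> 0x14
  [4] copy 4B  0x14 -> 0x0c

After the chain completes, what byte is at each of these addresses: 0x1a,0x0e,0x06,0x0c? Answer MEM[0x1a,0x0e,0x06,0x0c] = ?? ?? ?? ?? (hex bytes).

MEM[0x1a,0x0e,0x06,0x0c] = 2e 2e 04 0d

  after D0: wrote 8B at 0x02 = 93ae1134e8048c33
  after D1: wrote 8B at 0x03 = 2e28f9292e93ae11
  after D2: wrote 5B at 0x03 = 1134e8048c
  after D3: wrote 8B at 0x14 = 0def2e28f9292e93
  after D4: wrote 4B at 0x0c = 0def2e28
query mem[0x1a]=0x2e, mem[0x0e]=0x2e, mem[0x06]=0x04, mem[0x0c]=0x0d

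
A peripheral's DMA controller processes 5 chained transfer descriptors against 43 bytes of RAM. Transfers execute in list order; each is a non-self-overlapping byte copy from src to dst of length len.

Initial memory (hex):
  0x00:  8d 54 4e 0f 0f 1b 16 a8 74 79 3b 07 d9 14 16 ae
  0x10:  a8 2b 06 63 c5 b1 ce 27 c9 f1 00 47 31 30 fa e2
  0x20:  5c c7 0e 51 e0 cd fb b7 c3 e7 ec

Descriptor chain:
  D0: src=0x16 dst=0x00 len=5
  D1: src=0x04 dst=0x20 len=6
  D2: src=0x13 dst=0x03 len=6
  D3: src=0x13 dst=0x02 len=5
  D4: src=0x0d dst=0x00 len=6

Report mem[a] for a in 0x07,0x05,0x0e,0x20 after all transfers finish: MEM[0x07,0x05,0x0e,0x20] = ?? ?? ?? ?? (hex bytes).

MEM[0x07,0x05,0x0e,0x20] = 27 06 16 00

D0: mem[0x00..0x04] <- [ce 27 c9 f1 00]
D1: mem[0x20..0x25] <- [00 1b 16 a8 74 79]
D2: mem[0x03..0x08] <- [63 c5 b1 ce 27 c9]
D3: mem[0x02..0x06] <- [63 c5 b1 ce 27]
D4: mem[0x00..0x05] <- [14 16 ae a8 2b 06]
query mem[0x07]=0x27, mem[0x05]=0x06, mem[0x0e]=0x16, mem[0x20]=0x00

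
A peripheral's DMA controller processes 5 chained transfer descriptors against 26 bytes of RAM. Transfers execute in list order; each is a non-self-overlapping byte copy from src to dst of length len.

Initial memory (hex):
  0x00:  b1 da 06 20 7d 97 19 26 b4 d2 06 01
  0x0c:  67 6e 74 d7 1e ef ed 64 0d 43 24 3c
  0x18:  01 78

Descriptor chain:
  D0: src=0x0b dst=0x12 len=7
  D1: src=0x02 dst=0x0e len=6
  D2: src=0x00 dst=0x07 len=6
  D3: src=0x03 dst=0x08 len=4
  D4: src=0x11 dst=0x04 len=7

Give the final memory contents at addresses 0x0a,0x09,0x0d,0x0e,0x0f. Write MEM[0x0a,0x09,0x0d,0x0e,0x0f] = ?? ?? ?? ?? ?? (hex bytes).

#0 dst[0x12+7] := {0x01,0x67,0x6e,0x74,0xd7,0x1e,0xef}
#1 dst[0x0e+6] := {0x06,0x20,0x7d,0x97,0x19,0x26}
#2 dst[0x07+6] := {0xb1,0xda,0x06,0x20,0x7d,0x97}
#3 dst[0x08+4] := {0x20,0x7d,0x97,0x19}
#4 dst[0x04+7] := {0x97,0x19,0x26,0x6e,0x74,0xd7,0x1e}
query mem[0x0a]=0x1e, mem[0x09]=0xd7, mem[0x0d]=0x6e, mem[0x0e]=0x06, mem[0x0f]=0x20

MEM[0x0a,0x09,0x0d,0x0e,0x0f] = 1e d7 6e 06 20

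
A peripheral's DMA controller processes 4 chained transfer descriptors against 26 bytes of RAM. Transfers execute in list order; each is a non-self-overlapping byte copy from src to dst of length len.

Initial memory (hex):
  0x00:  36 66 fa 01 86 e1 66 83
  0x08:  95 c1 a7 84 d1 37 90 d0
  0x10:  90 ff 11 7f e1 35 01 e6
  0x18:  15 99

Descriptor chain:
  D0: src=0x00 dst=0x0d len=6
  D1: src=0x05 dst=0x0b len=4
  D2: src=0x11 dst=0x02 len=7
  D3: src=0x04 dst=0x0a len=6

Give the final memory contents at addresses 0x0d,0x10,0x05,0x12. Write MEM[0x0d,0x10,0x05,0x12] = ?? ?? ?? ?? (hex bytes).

#0 dst[0x0d+6] := {0x36,0x66,0xfa,0x01,0x86,0xe1}
#1 dst[0x0b+4] := {0xe1,0x66,0x83,0x95}
#2 dst[0x02+7] := {0x86,0xe1,0x7f,0xe1,0x35,0x01,0xe6}
#3 dst[0x0a+6] := {0x7f,0xe1,0x35,0x01,0xe6,0xc1}
query mem[0x0d]=0x01, mem[0x10]=0x01, mem[0x05]=0xe1, mem[0x12]=0xe1

MEM[0x0d,0x10,0x05,0x12] = 01 01 e1 e1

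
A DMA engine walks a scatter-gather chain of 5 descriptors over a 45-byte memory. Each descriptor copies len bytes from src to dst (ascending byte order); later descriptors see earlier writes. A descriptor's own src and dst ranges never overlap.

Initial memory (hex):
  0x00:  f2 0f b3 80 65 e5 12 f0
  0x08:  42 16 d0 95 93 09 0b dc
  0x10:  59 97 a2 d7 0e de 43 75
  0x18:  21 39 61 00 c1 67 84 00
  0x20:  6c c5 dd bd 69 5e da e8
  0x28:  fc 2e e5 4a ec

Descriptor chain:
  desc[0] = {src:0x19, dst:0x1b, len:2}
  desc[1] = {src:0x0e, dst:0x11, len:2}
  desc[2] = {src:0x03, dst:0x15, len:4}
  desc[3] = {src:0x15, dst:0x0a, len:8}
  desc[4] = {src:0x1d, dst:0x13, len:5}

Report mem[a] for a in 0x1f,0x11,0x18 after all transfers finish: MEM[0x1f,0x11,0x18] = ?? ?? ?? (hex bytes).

MEM[0x1f,0x11,0x18] = 00 61 12

[0] 0x19->0x1b len=2 : 39 61
[1] 0x0e->0x11 len=2 : 0b dc
[2] 0x03->0x15 len=4 : 80 65 e5 12
[3] 0x15->0x0a len=8 : 80 65 e5 12 39 61 39 61
[4] 0x1d->0x13 len=5 : 67 84 00 6c c5
query mem[0x1f]=0x00, mem[0x11]=0x61, mem[0x18]=0x12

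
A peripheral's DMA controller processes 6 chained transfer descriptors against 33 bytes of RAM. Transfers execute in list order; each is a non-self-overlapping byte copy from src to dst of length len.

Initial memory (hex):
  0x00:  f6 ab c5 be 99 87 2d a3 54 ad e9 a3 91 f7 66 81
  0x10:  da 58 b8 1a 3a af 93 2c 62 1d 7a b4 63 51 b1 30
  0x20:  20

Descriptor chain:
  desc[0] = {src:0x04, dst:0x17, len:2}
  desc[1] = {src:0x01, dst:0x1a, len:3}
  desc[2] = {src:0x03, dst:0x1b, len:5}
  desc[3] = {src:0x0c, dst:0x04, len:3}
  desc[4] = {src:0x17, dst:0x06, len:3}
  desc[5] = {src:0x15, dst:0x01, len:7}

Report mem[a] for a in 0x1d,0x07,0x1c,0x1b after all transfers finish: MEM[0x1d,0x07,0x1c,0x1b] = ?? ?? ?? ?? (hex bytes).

D0: mem[0x17..0x18] <- [99 87]
D1: mem[0x1a..0x1c] <- [ab c5 be]
D2: mem[0x1b..0x1f] <- [be 99 87 2d a3]
D3: mem[0x04..0x06] <- [91 f7 66]
D4: mem[0x06..0x08] <- [99 87 1d]
D5: mem[0x01..0x07] <- [af 93 99 87 1d ab be]
query mem[0x1d]=0x87, mem[0x07]=0xbe, mem[0x1c]=0x99, mem[0x1b]=0xbe

MEM[0x1d,0x07,0x1c,0x1b] = 87 be 99 be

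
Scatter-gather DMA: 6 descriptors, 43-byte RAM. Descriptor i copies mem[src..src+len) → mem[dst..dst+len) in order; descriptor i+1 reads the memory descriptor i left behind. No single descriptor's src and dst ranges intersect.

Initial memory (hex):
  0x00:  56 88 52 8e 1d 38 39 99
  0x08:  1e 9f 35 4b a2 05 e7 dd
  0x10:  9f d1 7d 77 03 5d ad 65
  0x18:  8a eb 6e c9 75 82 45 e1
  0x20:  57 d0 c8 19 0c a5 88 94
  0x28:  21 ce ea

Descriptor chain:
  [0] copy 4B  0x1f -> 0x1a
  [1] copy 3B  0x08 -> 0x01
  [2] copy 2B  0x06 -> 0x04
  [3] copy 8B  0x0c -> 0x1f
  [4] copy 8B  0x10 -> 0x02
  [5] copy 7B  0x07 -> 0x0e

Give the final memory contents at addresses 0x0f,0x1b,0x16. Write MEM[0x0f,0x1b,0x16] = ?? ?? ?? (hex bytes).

MEM[0x0f,0x1b,0x16] = ad 57 ad

  after D0: wrote 4B at 0x1a = e157d0c8
  after D1: wrote 3B at 0x01 = 1e9f35
  after D2: wrote 2B at 0x04 = 3999
  after D3: wrote 8B at 0x1f = a205e7dd9fd17d77
  after D4: wrote 8B at 0x02 = 9fd17d77035dad65
  after D5: wrote 7B at 0x0e = 5dad65354ba205
query mem[0x0f]=0xad, mem[0x1b]=0x57, mem[0x16]=0xad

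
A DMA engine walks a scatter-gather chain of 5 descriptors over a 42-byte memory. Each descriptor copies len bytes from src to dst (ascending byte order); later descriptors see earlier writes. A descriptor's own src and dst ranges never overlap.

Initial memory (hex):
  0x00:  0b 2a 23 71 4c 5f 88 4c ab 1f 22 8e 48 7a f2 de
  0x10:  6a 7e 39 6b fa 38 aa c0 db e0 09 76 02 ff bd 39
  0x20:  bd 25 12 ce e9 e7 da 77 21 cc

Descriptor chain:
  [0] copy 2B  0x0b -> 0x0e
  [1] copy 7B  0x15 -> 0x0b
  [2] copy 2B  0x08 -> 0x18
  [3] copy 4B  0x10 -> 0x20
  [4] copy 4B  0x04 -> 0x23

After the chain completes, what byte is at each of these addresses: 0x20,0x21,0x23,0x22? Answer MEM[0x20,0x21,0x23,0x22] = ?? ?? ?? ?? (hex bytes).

[0] 0x0b->0x0e len=2 : 8e 48
[1] 0x15->0x0b len=7 : 38 aa c0 db e0 09 76
[2] 0x08->0x18 len=2 : ab 1f
[3] 0x10->0x20 len=4 : 09 76 39 6b
[4] 0x04->0x23 len=4 : 4c 5f 88 4c
query mem[0x20]=0x09, mem[0x21]=0x76, mem[0x23]=0x4c, mem[0x22]=0x39

MEM[0x20,0x21,0x23,0x22] = 09 76 4c 39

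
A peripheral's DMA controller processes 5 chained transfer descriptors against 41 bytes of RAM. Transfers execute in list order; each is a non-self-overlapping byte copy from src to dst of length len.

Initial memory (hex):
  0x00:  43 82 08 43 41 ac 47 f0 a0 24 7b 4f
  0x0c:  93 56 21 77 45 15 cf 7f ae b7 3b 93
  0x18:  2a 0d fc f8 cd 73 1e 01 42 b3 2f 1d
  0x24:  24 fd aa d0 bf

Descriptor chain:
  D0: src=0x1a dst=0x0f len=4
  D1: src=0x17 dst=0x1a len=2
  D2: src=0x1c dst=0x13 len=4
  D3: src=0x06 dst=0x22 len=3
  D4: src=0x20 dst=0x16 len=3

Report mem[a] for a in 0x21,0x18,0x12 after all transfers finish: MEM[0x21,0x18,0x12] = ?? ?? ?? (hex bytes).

  after D0: wrote 4B at 0x0f = fcf8cd73
  after D1: wrote 2B at 0x1a = 932a
  after D2: wrote 4B at 0x13 = cd731e01
  after D3: wrote 3B at 0x22 = 47f0a0
  after D4: wrote 3B at 0x16 = 42b347
query mem[0x21]=0xb3, mem[0x18]=0x47, mem[0x12]=0x73

MEM[0x21,0x18,0x12] = b3 47 73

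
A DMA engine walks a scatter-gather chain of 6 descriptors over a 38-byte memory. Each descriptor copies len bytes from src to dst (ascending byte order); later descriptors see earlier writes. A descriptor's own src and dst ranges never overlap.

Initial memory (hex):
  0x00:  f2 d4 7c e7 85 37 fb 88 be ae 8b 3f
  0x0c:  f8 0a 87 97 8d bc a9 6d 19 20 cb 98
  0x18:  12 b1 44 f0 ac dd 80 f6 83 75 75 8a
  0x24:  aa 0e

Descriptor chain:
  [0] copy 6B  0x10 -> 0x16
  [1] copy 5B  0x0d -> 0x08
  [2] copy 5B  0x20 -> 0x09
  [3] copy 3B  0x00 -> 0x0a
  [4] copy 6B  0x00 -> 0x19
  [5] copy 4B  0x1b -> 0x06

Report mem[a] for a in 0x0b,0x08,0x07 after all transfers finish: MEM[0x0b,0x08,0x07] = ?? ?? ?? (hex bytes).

MEM[0x0b,0x08,0x07] = d4 85 e7

[0] 0x10->0x16 len=6 : 8d bc a9 6d 19 20
[1] 0x0d->0x08 len=5 : 0a 87 97 8d bc
[2] 0x20->0x09 len=5 : 83 75 75 8a aa
[3] 0x00->0x0a len=3 : f2 d4 7c
[4] 0x00->0x19 len=6 : f2 d4 7c e7 85 37
[5] 0x1b->0x06 len=4 : 7c e7 85 37
query mem[0x0b]=0xd4, mem[0x08]=0x85, mem[0x07]=0xe7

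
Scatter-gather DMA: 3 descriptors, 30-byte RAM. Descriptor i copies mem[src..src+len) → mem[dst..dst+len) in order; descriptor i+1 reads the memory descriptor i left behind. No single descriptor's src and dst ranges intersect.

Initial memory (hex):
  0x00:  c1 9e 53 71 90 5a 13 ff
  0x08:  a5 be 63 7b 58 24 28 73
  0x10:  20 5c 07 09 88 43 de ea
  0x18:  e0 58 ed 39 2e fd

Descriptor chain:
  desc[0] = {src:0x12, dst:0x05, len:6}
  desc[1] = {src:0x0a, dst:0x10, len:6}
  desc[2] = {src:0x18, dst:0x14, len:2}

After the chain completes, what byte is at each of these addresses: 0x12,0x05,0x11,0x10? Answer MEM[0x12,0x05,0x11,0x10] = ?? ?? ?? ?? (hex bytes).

D0: mem[0x05..0x0a] <- [07 09 88 43 de ea]
D1: mem[0x10..0x15] <- [ea 7b 58 24 28 73]
D2: mem[0x14..0x15] <- [e0 58]
query mem[0x12]=0x58, mem[0x05]=0x07, mem[0x11]=0x7b, mem[0x10]=0xea

MEM[0x12,0x05,0x11,0x10] = 58 07 7b ea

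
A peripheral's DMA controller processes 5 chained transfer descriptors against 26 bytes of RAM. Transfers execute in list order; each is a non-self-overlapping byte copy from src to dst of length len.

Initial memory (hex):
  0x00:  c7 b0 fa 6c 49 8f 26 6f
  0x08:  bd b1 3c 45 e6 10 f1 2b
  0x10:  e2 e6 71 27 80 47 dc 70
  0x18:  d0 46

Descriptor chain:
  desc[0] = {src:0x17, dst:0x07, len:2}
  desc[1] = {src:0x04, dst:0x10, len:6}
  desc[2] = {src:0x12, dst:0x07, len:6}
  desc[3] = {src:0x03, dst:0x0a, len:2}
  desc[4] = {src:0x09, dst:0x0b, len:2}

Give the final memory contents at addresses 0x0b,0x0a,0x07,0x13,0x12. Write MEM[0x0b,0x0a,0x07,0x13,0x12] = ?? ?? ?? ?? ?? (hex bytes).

  after D0: wrote 2B at 0x07 = 70d0
  after D1: wrote 6B at 0x10 = 498f2670d0b1
  after D2: wrote 6B at 0x07 = 2670d0b1dc70
  after D3: wrote 2B at 0x0a = 6c49
  after D4: wrote 2B at 0x0b = d06c
query mem[0x0b]=0xd0, mem[0x0a]=0x6c, mem[0x07]=0x26, mem[0x13]=0x70, mem[0x12]=0x26

MEM[0x0b,0x0a,0x07,0x13,0x12] = d0 6c 26 70 26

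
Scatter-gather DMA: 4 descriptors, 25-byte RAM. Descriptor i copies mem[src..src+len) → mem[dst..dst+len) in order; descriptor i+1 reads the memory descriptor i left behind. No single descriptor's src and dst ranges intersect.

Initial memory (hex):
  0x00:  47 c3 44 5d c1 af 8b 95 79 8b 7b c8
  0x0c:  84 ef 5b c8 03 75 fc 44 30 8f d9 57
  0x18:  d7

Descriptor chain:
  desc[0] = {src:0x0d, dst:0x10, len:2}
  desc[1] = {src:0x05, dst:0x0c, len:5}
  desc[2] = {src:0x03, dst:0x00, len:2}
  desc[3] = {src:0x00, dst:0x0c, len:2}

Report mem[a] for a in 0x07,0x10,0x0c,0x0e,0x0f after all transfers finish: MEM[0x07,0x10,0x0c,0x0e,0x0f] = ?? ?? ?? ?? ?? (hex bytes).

[0] 0x0d->0x10 len=2 : ef 5b
[1] 0x05->0x0c len=5 : af 8b 95 79 8b
[2] 0x03->0x00 len=2 : 5d c1
[3] 0x00->0x0c len=2 : 5d c1
query mem[0x07]=0x95, mem[0x10]=0x8b, mem[0x0c]=0x5d, mem[0x0e]=0x95, mem[0x0f]=0x79

MEM[0x07,0x10,0x0c,0x0e,0x0f] = 95 8b 5d 95 79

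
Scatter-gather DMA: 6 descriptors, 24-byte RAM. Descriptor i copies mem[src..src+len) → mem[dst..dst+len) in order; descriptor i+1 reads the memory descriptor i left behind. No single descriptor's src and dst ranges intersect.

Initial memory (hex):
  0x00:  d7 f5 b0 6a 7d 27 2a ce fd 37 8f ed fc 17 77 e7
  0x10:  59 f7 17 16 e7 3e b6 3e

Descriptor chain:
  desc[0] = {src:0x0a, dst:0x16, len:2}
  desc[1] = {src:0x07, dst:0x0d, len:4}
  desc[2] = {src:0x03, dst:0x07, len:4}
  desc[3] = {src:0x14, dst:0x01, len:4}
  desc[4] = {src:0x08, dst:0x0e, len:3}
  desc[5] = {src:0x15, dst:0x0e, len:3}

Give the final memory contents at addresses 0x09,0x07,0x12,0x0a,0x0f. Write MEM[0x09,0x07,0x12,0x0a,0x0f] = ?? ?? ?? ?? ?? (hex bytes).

MEM[0x09,0x07,0x12,0x0a,0x0f] = 27 6a 17 2a 8f

  after D0: wrote 2B at 0x16 = 8fed
  after D1: wrote 4B at 0x0d = cefd378f
  after D2: wrote 4B at 0x07 = 6a7d272a
  after D3: wrote 4B at 0x01 = e73e8fed
  after D4: wrote 3B at 0x0e = 7d272a
  after D5: wrote 3B at 0x0e = 3e8fed
query mem[0x09]=0x27, mem[0x07]=0x6a, mem[0x12]=0x17, mem[0x0a]=0x2a, mem[0x0f]=0x8f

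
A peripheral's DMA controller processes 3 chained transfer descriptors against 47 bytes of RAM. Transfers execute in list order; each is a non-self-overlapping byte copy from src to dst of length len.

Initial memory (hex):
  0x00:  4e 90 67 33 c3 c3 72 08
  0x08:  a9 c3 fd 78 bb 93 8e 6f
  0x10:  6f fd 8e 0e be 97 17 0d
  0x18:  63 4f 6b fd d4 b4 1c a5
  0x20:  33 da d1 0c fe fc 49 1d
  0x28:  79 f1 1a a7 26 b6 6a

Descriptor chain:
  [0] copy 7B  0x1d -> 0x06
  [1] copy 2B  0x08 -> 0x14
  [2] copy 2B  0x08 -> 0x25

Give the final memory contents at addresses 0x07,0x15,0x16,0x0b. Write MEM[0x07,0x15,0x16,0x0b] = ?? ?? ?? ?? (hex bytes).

MEM[0x07,0x15,0x16,0x0b] = 1c 33 17 d1

D0: mem[0x06..0x0c] <- [b4 1c a5 33 da d1 0c]
D1: mem[0x14..0x15] <- [a5 33]
D2: mem[0x25..0x26] <- [a5 33]
query mem[0x07]=0x1c, mem[0x15]=0x33, mem[0x16]=0x17, mem[0x0b]=0xd1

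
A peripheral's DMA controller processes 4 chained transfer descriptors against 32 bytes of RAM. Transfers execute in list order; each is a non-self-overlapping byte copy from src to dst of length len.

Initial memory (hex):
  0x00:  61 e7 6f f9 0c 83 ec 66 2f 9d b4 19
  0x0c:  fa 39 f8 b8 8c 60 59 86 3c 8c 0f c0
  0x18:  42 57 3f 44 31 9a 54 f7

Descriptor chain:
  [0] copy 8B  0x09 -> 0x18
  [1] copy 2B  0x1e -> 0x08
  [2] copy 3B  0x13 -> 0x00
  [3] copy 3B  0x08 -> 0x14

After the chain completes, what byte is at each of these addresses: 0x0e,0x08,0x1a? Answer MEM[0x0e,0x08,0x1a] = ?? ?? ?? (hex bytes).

MEM[0x0e,0x08,0x1a] = f8 b8 19

[0] 0x09->0x18 len=8 : 9d b4 19 fa 39 f8 b8 8c
[1] 0x1e->0x08 len=2 : b8 8c
[2] 0x13->0x00 len=3 : 86 3c 8c
[3] 0x08->0x14 len=3 : b8 8c b4
query mem[0x0e]=0xf8, mem[0x08]=0xb8, mem[0x1a]=0x19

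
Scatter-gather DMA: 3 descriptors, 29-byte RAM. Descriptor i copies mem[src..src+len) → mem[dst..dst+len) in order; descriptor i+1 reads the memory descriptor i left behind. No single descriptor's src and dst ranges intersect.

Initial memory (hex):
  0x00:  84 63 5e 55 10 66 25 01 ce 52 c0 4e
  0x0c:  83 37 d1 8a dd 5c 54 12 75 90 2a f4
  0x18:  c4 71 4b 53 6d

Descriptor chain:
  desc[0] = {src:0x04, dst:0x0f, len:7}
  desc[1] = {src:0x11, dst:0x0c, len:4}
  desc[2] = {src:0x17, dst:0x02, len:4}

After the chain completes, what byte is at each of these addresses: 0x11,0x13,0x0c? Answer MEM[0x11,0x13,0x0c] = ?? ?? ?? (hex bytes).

[0] 0x04->0x0f len=7 : 10 66 25 01 ce 52 c0
[1] 0x11->0x0c len=4 : 25 01 ce 52
[2] 0x17->0x02 len=4 : f4 c4 71 4b
query mem[0x11]=0x25, mem[0x13]=0xce, mem[0x0c]=0x25

MEM[0x11,0x13,0x0c] = 25 ce 25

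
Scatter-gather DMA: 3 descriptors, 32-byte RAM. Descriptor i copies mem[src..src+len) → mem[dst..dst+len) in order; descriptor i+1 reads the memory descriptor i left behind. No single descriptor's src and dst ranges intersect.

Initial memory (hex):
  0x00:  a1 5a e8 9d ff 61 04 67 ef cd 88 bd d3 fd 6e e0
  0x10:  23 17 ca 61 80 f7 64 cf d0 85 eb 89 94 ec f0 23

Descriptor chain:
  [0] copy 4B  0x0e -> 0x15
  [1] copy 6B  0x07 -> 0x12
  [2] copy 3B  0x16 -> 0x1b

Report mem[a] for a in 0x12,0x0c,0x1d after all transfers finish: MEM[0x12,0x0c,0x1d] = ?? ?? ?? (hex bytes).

[0] 0x0e->0x15 len=4 : 6e e0 23 17
[1] 0x07->0x12 len=6 : 67 ef cd 88 bd d3
[2] 0x16->0x1b len=3 : bd d3 17
query mem[0x12]=0x67, mem[0x0c]=0xd3, mem[0x1d]=0x17

MEM[0x12,0x0c,0x1d] = 67 d3 17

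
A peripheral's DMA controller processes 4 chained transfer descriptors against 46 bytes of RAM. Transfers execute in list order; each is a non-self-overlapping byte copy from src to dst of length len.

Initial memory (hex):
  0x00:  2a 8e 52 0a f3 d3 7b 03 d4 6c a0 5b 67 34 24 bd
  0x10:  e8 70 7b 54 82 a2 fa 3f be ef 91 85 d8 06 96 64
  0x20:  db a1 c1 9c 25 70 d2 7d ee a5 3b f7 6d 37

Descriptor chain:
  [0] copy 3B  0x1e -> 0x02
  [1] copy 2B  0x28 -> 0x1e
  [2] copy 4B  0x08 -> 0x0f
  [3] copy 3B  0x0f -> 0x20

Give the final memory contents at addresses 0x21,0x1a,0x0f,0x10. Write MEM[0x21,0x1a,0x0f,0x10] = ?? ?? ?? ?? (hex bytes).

D0: mem[0x02..0x04] <- [96 64 db]
D1: mem[0x1e..0x1f] <- [ee a5]
D2: mem[0x0f..0x12] <- [d4 6c a0 5b]
D3: mem[0x20..0x22] <- [d4 6c a0]
query mem[0x21]=0x6c, mem[0x1a]=0x91, mem[0x0f]=0xd4, mem[0x10]=0x6c

MEM[0x21,0x1a,0x0f,0x10] = 6c 91 d4 6c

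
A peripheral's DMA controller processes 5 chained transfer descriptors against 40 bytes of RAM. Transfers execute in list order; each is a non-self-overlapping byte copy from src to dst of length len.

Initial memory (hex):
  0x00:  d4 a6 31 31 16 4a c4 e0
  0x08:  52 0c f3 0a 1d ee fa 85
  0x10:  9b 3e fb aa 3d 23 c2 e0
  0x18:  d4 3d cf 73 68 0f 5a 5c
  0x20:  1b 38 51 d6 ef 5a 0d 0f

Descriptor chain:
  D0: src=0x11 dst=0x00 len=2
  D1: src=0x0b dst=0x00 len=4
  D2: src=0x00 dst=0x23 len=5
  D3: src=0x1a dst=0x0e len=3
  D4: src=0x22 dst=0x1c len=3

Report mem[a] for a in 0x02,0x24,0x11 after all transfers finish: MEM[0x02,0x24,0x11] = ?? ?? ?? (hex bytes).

MEM[0x02,0x24,0x11] = ee 1d 3e

  after D0: wrote 2B at 0x00 = 3efb
  after D1: wrote 4B at 0x00 = 0a1deefa
  after D2: wrote 5B at 0x23 = 0a1deefa16
  after D3: wrote 3B at 0x0e = cf7368
  after D4: wrote 3B at 0x1c = 510a1d
query mem[0x02]=0xee, mem[0x24]=0x1d, mem[0x11]=0x3e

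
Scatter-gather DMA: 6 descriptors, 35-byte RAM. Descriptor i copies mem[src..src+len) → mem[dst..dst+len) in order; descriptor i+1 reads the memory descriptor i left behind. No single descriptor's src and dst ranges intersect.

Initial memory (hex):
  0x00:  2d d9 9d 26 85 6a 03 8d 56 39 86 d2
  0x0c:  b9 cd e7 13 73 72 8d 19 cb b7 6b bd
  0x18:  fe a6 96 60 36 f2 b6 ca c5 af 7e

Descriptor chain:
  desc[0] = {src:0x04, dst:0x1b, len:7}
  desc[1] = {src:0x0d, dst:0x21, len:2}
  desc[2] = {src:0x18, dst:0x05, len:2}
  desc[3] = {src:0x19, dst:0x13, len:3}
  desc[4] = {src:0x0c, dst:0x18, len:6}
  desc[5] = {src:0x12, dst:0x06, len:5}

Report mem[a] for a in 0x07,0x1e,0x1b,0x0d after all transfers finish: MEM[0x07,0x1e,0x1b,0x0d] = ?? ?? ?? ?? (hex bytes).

MEM[0x07,0x1e,0x1b,0x0d] = a6 8d 13 cd

D0: mem[0x1b..0x21] <- [85 6a 03 8d 56 39 86]
D1: mem[0x21..0x22] <- [cd e7]
D2: mem[0x05..0x06] <- [fe a6]
D3: mem[0x13..0x15] <- [a6 96 85]
D4: mem[0x18..0x1d] <- [b9 cd e7 13 73 72]
D5: mem[0x06..0x0a] <- [8d a6 96 85 6b]
query mem[0x07]=0xa6, mem[0x1e]=0x8d, mem[0x1b]=0x13, mem[0x0d]=0xcd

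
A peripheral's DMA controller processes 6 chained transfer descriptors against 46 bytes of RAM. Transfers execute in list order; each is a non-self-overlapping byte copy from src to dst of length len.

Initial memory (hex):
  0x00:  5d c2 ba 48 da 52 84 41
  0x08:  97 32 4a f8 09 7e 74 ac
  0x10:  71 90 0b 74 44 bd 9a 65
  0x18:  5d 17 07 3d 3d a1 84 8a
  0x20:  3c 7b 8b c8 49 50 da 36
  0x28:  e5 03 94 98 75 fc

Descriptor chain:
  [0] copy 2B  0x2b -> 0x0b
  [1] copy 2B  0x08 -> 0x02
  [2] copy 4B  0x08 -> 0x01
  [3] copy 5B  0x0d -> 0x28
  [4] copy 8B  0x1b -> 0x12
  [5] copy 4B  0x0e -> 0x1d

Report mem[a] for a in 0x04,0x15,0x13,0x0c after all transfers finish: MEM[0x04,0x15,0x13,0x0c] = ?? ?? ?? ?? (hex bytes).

MEM[0x04,0x15,0x13,0x0c] = 98 84 3d 75

#0 dst[0x0b+2] := {0x98,0x75}
#1 dst[0x02+2] := {0x97,0x32}
#2 dst[0x01+4] := {0x97,0x32,0x4a,0x98}
#3 dst[0x28+5] := {0x7e,0x74,0xac,0x71,0x90}
#4 dst[0x12+8] := {0x3d,0x3d,0xa1,0x84,0x8a,0x3c,0x7b,0x8b}
#5 dst[0x1d+4] := {0x74,0xac,0x71,0x90}
query mem[0x04]=0x98, mem[0x15]=0x84, mem[0x13]=0x3d, mem[0x0c]=0x75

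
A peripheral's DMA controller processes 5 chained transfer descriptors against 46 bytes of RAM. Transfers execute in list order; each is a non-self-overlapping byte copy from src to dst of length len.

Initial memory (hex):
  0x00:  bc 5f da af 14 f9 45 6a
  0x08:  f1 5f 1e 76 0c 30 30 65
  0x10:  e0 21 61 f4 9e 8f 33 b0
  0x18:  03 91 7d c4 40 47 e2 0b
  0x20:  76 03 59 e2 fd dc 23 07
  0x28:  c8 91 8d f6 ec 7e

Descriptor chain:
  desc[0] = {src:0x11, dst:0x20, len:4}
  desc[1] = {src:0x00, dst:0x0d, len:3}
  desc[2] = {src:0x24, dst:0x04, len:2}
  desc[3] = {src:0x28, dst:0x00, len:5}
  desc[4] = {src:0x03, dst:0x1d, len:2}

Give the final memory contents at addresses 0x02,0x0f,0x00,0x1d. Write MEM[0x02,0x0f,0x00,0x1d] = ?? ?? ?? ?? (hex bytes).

  after D0: wrote 4B at 0x20 = 2161f49e
  after D1: wrote 3B at 0x0d = bc5fda
  after D2: wrote 2B at 0x04 = fddc
  after D3: wrote 5B at 0x00 = c8918df6ec
  after D4: wrote 2B at 0x1d = f6ec
query mem[0x02]=0x8d, mem[0x0f]=0xda, mem[0x00]=0xc8, mem[0x1d]=0xf6

MEM[0x02,0x0f,0x00,0x1d] = 8d da c8 f6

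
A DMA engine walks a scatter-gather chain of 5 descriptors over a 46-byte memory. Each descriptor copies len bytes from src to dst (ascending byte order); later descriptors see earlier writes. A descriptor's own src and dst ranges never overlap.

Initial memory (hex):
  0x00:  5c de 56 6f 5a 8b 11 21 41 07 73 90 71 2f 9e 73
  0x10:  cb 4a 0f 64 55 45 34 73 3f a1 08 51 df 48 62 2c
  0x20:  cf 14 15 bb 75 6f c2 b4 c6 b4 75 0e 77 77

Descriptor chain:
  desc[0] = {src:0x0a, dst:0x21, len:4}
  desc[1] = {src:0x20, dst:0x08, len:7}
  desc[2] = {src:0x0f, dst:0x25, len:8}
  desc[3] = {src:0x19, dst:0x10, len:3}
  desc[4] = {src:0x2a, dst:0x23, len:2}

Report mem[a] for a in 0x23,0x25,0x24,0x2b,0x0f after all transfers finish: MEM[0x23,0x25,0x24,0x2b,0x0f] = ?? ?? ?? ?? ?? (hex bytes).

D0: mem[0x21..0x24] <- [73 90 71 2f]
D1: mem[0x08..0x0e] <- [cf 73 90 71 2f 6f c2]
D2: mem[0x25..0x2c] <- [73 cb 4a 0f 64 55 45 34]
D3: mem[0x10..0x12] <- [a1 08 51]
D4: mem[0x23..0x24] <- [55 45]
query mem[0x23]=0x55, mem[0x25]=0x73, mem[0x24]=0x45, mem[0x2b]=0x45, mem[0x0f]=0x73

MEM[0x23,0x25,0x24,0x2b,0x0f] = 55 73 45 45 73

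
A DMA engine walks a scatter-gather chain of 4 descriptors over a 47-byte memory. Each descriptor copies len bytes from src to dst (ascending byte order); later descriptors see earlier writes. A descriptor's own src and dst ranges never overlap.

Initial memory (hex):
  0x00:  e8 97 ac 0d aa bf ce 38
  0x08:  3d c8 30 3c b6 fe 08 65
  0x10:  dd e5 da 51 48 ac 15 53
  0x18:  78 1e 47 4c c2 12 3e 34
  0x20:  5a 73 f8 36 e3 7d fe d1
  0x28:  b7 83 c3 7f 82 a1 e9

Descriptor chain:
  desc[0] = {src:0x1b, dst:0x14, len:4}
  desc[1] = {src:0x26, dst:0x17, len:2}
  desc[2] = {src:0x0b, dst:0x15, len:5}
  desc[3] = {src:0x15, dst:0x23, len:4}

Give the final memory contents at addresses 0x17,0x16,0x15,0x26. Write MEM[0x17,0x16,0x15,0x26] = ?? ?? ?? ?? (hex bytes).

[0] 0x1b->0x14 len=4 : 4c c2 12 3e
[1] 0x26->0x17 len=2 : fe d1
[2] 0x0b->0x15 len=5 : 3c b6 fe 08 65
[3] 0x15->0x23 len=4 : 3c b6 fe 08
query mem[0x17]=0xfe, mem[0x16]=0xb6, mem[0x15]=0x3c, mem[0x26]=0x08

MEM[0x17,0x16,0x15,0x26] = fe b6 3c 08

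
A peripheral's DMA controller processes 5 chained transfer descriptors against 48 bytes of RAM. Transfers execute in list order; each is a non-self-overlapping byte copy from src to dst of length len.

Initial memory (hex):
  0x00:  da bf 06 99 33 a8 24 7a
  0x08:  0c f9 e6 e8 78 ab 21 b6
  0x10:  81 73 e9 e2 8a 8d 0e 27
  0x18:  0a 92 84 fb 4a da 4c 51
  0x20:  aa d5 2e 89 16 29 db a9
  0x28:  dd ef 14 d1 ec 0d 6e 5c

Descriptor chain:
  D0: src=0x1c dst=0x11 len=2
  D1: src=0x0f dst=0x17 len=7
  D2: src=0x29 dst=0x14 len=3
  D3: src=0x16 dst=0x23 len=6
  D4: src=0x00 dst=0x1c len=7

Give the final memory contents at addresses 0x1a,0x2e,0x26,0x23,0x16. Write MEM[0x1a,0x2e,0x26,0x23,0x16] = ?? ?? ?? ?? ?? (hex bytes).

MEM[0x1a,0x2e,0x26,0x23,0x16] = da 6e 4a d1 d1

  after D0: wrote 2B at 0x11 = 4ada
  after D1: wrote 7B at 0x17 = b6814adae28a8d
  after D2: wrote 3B at 0x14 = ef14d1
  after D3: wrote 6B at 0x23 = d1b6814adae2
  after D4: wrote 7B at 0x1c = dabf069933a824
query mem[0x1a]=0xda, mem[0x2e]=0x6e, mem[0x26]=0x4a, mem[0x23]=0xd1, mem[0x16]=0xd1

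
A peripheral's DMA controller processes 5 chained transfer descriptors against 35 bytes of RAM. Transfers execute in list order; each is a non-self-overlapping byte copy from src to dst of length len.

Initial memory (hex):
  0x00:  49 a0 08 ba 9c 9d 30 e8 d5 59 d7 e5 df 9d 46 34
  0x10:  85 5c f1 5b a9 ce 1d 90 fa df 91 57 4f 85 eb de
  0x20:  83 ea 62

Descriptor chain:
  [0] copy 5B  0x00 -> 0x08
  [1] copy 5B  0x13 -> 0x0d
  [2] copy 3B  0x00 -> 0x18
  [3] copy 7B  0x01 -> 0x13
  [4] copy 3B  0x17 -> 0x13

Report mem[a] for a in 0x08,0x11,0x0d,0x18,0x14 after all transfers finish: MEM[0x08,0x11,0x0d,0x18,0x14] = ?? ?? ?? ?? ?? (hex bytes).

#0 dst[0x08+5] := {0x49,0xa0,0x08,0xba,0x9c}
#1 dst[0x0d+5] := {0x5b,0xa9,0xce,0x1d,0x90}
#2 dst[0x18+3] := {0x49,0xa0,0x08}
#3 dst[0x13+7] := {0xa0,0x08,0xba,0x9c,0x9d,0x30,0xe8}
#4 dst[0x13+3] := {0x9d,0x30,0xe8}
query mem[0x08]=0x49, mem[0x11]=0x90, mem[0x0d]=0x5b, mem[0x18]=0x30, mem[0x14]=0x30

MEM[0x08,0x11,0x0d,0x18,0x14] = 49 90 5b 30 30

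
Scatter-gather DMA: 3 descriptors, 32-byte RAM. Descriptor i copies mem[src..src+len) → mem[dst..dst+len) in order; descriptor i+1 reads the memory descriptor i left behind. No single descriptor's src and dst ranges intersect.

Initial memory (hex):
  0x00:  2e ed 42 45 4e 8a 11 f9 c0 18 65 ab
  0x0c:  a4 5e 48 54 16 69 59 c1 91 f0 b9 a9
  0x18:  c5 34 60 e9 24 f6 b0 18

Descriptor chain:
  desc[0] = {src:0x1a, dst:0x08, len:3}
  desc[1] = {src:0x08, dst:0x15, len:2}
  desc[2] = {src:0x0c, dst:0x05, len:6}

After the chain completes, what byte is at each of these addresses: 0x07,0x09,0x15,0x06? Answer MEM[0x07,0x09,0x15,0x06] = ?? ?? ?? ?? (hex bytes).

  after D0: wrote 3B at 0x08 = 60e924
  after D1: wrote 2B at 0x15 = 60e9
  after D2: wrote 6B at 0x05 = a45e48541669
query mem[0x07]=0x48, mem[0x09]=0x16, mem[0x15]=0x60, mem[0x06]=0x5e

MEM[0x07,0x09,0x15,0x06] = 48 16 60 5e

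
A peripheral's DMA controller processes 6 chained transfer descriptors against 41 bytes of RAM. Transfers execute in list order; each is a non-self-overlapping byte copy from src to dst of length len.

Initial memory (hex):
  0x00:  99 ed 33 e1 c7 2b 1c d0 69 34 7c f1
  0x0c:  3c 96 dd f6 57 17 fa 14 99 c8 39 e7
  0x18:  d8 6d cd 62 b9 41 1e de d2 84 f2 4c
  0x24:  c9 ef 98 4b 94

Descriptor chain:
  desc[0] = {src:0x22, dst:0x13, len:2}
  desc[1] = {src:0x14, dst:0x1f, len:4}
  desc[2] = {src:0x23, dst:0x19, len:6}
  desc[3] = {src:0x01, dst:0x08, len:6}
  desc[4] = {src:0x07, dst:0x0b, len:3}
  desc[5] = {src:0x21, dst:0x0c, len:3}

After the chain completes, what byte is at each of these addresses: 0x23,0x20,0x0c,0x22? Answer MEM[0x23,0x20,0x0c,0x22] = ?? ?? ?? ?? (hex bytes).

D0: mem[0x13..0x14] <- [f2 4c]
D1: mem[0x1f..0x22] <- [4c c8 39 e7]
D2: mem[0x19..0x1e] <- [4c c9 ef 98 4b 94]
D3: mem[0x08..0x0d] <- [ed 33 e1 c7 2b 1c]
D4: mem[0x0b..0x0d] <- [d0 ed 33]
D5: mem[0x0c..0x0e] <- [39 e7 4c]
query mem[0x23]=0x4c, mem[0x20]=0xc8, mem[0x0c]=0x39, mem[0x22]=0xe7

MEM[0x23,0x20,0x0c,0x22] = 4c c8 39 e7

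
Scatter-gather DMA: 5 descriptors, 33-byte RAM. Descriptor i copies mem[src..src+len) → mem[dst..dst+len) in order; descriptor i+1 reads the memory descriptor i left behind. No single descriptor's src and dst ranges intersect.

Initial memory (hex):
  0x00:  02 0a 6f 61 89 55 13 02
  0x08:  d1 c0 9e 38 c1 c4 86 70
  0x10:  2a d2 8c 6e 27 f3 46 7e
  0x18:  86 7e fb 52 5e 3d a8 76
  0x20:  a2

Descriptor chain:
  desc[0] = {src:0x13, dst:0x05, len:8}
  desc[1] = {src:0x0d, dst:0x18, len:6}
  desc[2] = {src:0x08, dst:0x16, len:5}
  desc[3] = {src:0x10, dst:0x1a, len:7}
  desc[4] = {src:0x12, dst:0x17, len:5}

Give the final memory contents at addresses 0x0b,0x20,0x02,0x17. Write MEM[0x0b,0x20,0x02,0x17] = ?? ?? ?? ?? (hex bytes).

MEM[0x0b,0x20,0x02,0x17] = 7e 46 6f 8c

#0 dst[0x05+8] := {0x6e,0x27,0xf3,0x46,0x7e,0x86,0x7e,0xfb}
#1 dst[0x18+6] := {0xc4,0x86,0x70,0x2a,0xd2,0x8c}
#2 dst[0x16+5] := {0x46,0x7e,0x86,0x7e,0xfb}
#3 dst[0x1a+7] := {0x2a,0xd2,0x8c,0x6e,0x27,0xf3,0x46}
#4 dst[0x17+5] := {0x8c,0x6e,0x27,0xf3,0x46}
query mem[0x0b]=0x7e, mem[0x20]=0x46, mem[0x02]=0x6f, mem[0x17]=0x8c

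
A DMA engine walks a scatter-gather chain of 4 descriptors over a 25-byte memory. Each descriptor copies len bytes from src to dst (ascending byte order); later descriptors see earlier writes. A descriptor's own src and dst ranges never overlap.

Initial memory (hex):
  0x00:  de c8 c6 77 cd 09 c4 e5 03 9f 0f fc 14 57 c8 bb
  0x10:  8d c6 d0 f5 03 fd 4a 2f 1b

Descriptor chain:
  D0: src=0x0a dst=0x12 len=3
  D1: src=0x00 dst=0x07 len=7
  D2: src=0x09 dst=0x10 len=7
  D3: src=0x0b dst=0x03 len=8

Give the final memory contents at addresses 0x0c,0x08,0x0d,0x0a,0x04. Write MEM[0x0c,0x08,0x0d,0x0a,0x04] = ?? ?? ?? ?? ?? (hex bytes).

MEM[0x0c,0x08,0x0d,0x0a,0x04] = 09 c6 c4 cd 09

D0: mem[0x12..0x14] <- [0f fc 14]
D1: mem[0x07..0x0d] <- [de c8 c6 77 cd 09 c4]
D2: mem[0x10..0x16] <- [c6 77 cd 09 c4 c8 bb]
D3: mem[0x03..0x0a] <- [cd 09 c4 c8 bb c6 77 cd]
query mem[0x0c]=0x09, mem[0x08]=0xc6, mem[0x0d]=0xc4, mem[0x0a]=0xcd, mem[0x04]=0x09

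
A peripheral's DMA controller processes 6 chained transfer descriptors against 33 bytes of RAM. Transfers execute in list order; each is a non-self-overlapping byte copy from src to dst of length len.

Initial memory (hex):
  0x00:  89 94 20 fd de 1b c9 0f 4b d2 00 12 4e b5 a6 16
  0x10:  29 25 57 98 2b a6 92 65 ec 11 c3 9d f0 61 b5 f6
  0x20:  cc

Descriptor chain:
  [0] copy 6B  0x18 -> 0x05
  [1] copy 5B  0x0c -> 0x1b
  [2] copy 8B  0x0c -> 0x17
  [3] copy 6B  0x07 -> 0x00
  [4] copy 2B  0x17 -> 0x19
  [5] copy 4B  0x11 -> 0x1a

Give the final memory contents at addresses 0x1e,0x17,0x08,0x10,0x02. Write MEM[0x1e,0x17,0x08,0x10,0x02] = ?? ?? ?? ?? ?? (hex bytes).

[0] 0x18->0x05 len=6 : ec 11 c3 9d f0 61
[1] 0x0c->0x1b len=5 : 4e b5 a6 16 29
[2] 0x0c->0x17 len=8 : 4e b5 a6 16 29 25 57 98
[3] 0x07->0x00 len=6 : c3 9d f0 61 12 4e
[4] 0x17->0x19 len=2 : 4e b5
[5] 0x11->0x1a len=4 : 25 57 98 2b
query mem[0x1e]=0x98, mem[0x17]=0x4e, mem[0x08]=0x9d, mem[0x10]=0x29, mem[0x02]=0xf0

MEM[0x1e,0x17,0x08,0x10,0x02] = 98 4e 9d 29 f0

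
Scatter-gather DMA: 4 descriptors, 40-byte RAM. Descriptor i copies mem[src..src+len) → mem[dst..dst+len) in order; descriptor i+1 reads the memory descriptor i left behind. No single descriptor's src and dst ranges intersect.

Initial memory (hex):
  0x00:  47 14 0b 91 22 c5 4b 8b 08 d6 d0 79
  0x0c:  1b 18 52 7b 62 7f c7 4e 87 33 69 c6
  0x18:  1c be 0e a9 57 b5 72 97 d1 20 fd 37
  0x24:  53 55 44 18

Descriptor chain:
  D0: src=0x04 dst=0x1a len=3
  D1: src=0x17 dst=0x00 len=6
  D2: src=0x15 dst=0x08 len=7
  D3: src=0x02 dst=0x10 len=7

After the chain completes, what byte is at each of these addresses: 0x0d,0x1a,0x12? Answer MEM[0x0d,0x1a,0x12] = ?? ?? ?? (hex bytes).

MEM[0x0d,0x1a,0x12] = 22 22 c5

D0: mem[0x1a..0x1c] <- [22 c5 4b]
D1: mem[0x00..0x05] <- [c6 1c be 22 c5 4b]
D2: mem[0x08..0x0e] <- [33 69 c6 1c be 22 c5]
D3: mem[0x10..0x16] <- [be 22 c5 4b 4b 8b 33]
query mem[0x0d]=0x22, mem[0x1a]=0x22, mem[0x12]=0xc5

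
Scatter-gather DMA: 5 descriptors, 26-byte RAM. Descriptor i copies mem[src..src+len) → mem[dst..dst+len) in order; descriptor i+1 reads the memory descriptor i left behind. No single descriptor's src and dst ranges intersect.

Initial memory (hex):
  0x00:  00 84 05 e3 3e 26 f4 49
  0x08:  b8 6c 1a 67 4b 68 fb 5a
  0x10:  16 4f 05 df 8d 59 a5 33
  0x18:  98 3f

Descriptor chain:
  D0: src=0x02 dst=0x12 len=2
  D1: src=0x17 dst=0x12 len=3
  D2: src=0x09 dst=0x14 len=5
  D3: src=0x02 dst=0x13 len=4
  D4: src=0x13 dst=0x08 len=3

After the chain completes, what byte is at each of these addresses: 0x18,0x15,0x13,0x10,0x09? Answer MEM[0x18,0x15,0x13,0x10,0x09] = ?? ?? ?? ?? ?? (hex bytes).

MEM[0x18,0x15,0x13,0x10,0x09] = 68 3e 05 16 e3

  after D0: wrote 2B at 0x12 = 05e3
  after D1: wrote 3B at 0x12 = 33983f
  after D2: wrote 5B at 0x14 = 6c1a674b68
  after D3: wrote 4B at 0x13 = 05e33e26
  after D4: wrote 3B at 0x08 = 05e33e
query mem[0x18]=0x68, mem[0x15]=0x3e, mem[0x13]=0x05, mem[0x10]=0x16, mem[0x09]=0xe3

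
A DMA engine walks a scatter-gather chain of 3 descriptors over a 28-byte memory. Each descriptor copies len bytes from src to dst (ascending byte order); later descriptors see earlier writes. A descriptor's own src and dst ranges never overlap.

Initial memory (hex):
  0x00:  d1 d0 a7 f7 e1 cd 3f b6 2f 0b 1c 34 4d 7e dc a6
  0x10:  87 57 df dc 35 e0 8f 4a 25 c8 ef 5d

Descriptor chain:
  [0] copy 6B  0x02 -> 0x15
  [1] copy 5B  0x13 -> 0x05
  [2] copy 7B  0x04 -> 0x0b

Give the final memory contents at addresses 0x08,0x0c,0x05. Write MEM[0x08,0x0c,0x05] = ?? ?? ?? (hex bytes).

MEM[0x08,0x0c,0x05] = f7 dc dc

D0: mem[0x15..0x1a] <- [a7 f7 e1 cd 3f b6]
D1: mem[0x05..0x09] <- [dc 35 a7 f7 e1]
D2: mem[0x0b..0x11] <- [e1 dc 35 a7 f7 e1 1c]
query mem[0x08]=0xf7, mem[0x0c]=0xdc, mem[0x05]=0xdc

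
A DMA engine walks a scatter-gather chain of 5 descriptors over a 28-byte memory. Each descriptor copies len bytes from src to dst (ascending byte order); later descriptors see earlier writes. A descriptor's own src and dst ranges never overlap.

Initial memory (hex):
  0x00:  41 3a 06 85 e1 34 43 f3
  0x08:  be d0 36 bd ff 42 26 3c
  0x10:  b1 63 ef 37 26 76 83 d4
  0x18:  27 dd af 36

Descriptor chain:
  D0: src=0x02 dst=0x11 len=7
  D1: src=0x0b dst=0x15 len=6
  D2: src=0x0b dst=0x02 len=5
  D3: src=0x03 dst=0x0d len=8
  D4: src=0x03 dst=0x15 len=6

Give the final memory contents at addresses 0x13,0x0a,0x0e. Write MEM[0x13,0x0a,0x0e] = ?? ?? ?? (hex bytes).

  after D0: wrote 7B at 0x11 = 0685e13443f3be
  after D1: wrote 6B at 0x15 = bdff42263cb1
  after D2: wrote 5B at 0x02 = bdff42263c
  after D3: wrote 8B at 0x0d = ff42263cf3bed036
  after D4: wrote 6B at 0x15 = ff42263cf3be
query mem[0x13]=0xd0, mem[0x0a]=0x36, mem[0x0e]=0x42

MEM[0x13,0x0a,0x0e] = d0 36 42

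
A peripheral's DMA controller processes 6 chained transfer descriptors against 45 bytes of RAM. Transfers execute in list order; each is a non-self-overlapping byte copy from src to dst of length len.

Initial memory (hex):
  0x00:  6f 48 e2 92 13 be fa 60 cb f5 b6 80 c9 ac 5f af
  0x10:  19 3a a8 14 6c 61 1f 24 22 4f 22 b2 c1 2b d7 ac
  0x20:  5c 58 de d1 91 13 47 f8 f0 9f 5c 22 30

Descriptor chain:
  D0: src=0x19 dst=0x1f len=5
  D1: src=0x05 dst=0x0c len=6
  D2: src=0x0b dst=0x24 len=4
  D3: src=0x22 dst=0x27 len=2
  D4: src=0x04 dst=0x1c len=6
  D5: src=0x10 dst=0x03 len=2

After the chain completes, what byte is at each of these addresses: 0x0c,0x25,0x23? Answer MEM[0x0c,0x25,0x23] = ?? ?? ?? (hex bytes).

D0: mem[0x1f..0x23] <- [4f 22 b2 c1 2b]
D1: mem[0x0c..0x11] <- [be fa 60 cb f5 b6]
D2: mem[0x24..0x27] <- [80 be fa 60]
D3: mem[0x27..0x28] <- [c1 2b]
D4: mem[0x1c..0x21] <- [13 be fa 60 cb f5]
D5: mem[0x03..0x04] <- [f5 b6]
query mem[0x0c]=0xbe, mem[0x25]=0xbe, mem[0x23]=0x2b

MEM[0x0c,0x25,0x23] = be be 2b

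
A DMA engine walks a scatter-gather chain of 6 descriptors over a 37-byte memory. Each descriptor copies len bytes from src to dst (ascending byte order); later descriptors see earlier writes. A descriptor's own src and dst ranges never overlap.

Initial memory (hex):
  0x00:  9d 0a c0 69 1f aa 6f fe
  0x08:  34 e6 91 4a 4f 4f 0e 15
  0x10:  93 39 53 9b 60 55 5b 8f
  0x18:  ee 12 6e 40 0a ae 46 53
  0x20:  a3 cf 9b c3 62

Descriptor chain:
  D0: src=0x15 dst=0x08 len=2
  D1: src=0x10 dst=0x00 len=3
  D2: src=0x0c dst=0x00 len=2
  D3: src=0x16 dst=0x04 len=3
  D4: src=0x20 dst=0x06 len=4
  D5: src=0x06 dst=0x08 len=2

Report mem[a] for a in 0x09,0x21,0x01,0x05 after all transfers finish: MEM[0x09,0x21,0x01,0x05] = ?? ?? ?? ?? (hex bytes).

[0] 0x15->0x08 len=2 : 55 5b
[1] 0x10->0x00 len=3 : 93 39 53
[2] 0x0c->0x00 len=2 : 4f 4f
[3] 0x16->0x04 len=3 : 5b 8f ee
[4] 0x20->0x06 len=4 : a3 cf 9b c3
[5] 0x06->0x08 len=2 : a3 cf
query mem[0x09]=0xcf, mem[0x21]=0xcf, mem[0x01]=0x4f, mem[0x05]=0x8f

MEM[0x09,0x21,0x01,0x05] = cf cf 4f 8f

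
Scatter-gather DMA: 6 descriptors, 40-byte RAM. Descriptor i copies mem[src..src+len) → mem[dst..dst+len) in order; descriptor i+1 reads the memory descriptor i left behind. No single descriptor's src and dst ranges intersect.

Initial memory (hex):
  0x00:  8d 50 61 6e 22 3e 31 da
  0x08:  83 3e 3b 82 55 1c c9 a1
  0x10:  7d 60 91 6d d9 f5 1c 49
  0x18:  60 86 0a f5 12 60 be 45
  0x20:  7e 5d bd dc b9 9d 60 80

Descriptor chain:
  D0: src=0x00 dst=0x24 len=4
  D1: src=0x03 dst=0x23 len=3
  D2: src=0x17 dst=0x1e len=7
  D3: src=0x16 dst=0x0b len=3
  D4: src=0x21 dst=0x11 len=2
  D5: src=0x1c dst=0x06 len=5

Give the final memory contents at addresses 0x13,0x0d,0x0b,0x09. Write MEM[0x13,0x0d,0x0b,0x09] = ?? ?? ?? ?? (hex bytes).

MEM[0x13,0x0d,0x0b,0x09] = 6d 60 1c 60

#0 dst[0x24+4] := {0x8d,0x50,0x61,0x6e}
#1 dst[0x23+3] := {0x6e,0x22,0x3e}
#2 dst[0x1e+7] := {0x49,0x60,0x86,0x0a,0xf5,0x12,0x60}
#3 dst[0x0b+3] := {0x1c,0x49,0x60}
#4 dst[0x11+2] := {0x0a,0xf5}
#5 dst[0x06+5] := {0x12,0x60,0x49,0x60,0x86}
query mem[0x13]=0x6d, mem[0x0d]=0x60, mem[0x0b]=0x1c, mem[0x09]=0x60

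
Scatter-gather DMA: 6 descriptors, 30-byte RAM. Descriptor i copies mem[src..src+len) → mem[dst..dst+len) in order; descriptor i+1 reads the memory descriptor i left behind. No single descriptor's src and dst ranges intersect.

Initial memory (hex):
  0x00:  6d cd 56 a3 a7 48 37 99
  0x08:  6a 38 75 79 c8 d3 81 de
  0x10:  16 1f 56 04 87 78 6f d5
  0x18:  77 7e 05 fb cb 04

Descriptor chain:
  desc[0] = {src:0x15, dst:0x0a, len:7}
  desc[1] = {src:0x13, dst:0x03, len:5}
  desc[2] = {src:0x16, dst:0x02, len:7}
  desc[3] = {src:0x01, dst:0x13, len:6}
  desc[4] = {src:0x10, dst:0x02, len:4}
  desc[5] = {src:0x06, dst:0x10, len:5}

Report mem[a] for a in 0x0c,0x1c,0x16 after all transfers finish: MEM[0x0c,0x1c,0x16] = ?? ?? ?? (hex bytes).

D0: mem[0x0a..0x10] <- [78 6f d5 77 7e 05 fb]
D1: mem[0x03..0x07] <- [04 87 78 6f d5]
D2: mem[0x02..0x08] <- [6f d5 77 7e 05 fb cb]
D3: mem[0x13..0x18] <- [cd 6f d5 77 7e 05]
D4: mem[0x02..0x05] <- [fb 1f 56 cd]
D5: mem[0x10..0x14] <- [05 fb cb 38 78]
query mem[0x0c]=0xd5, mem[0x1c]=0xcb, mem[0x16]=0x77

MEM[0x0c,0x1c,0x16] = d5 cb 77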